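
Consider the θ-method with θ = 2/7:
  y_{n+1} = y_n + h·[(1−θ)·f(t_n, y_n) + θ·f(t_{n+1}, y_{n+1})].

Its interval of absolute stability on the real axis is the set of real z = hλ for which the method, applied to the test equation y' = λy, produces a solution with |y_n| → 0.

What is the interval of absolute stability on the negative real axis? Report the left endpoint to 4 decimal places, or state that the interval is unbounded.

z∈(-4.6667,0).

With y'=λy (z=hλ):
  y_{n+1} = y_n + z·[5/7·y_n + 2/7·y_{n+1}] ⇒ (1 − 2/7z)y_{n+1} = (1 + 5/7z)y_n
  so R(z) = (1 + 5/7z)/(1 − 2/7z).

Solve |R(x)|<1 on ℝ⁻.
x=-1.39: |R|=0.0051
R=−1: 1+5/7x = −1+2/7x ⇒ -3/7x=2 ⇒ x=2/(-3/7)=-4.6667
Confirm numerically:
  x=-4.286: |R|=0.92666 <1
  x=-4.007: |R|=0.86819 <1
  x=-3.629: |R|=0.78167 <1
  x=-3.125: |R|=0.65094 <1
  x=-5.122: |R|=1.07922 >1
  x=-4.752: |R|=1.01551 >1
Interval (-4.6667, 0).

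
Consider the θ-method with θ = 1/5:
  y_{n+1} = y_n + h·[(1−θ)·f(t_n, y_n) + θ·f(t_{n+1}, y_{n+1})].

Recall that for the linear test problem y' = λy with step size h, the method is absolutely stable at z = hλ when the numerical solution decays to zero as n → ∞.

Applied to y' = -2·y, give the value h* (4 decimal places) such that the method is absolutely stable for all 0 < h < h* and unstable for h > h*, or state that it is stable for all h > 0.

Test eqn y'=λy, z=hλ:
  y_{n+1} = y_n + z·[4/5·y_n + 1/5·y_{n+1}] ⇒ (1 − 1/5z)y_{n+1} = (1 + 4/5z)y_n
  R(z) = (1 + 4/5z)/(1 − 1/5z).

Solve |R(x)|<1 on ℝ⁻.
x=-1.61: |R|=0.2179
R=−1: 1+4/5x = −1+1/5x ⇒ -3/5x=2 ⇒ x=2/(-3/5)=-3.3333
Confirm numerically:
  x=-2.764: |R|=0.78001 <1
  x=-2.706: |R|=0.75577 <1
  x=-1.659: |R|=0.24568 <1
  x=-3.868: |R|=1.18088 >1
  x=-3.641: |R|=1.10682 >1
  x=-3.493: |R|=1.05640 >1
Interval (-3.3333, 0).

(-3.3333,0); λ=-2 ⇒ h* = (10/3)/2 = 1.6667.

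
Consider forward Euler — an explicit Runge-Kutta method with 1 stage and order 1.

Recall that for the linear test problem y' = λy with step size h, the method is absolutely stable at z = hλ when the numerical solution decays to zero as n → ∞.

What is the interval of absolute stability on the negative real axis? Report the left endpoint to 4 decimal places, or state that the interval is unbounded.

z∈(-2.0000,0).

On y'=λy, z=hλ:
  order 1, 1-stage ⇒ R(z)=1+z
  (e.g. R(-0.84)=0.16000, |R|=0.16000)

Solve |R(x)|<1 on ℝ⁻.
x=-0.84: |R|=0.1600
|R(-1.45)|=0.4500 |R(-1.32)|=0.3200 |R(-0.75)|=0.2500
Bisect:
  x_lo=-2.7653 |R|=1.7653  x_hi=-0.3713 |R|=0.6287
  mid=-1.56827 |R|=0.56827 →hi
  mid=-2.16677 |R|=1.16677 →lo
  mid=-1.86752 |R|=0.86752 →hi
  mid=-2.01715 |R|=1.01715 →lo
  mid=-1.94233 |R|=0.94233 →hi
  mid=-1.97974 |R|=0.97974 →hi
  mid=-1.99844 |R|=0.99844 →hi
  mid=-2.00779 |R|=1.00779 →lo
  ...
  [-2.00005,-1.99990] ⇒ x*=-2.0000
So |R|<1 on (-2.0000, 0).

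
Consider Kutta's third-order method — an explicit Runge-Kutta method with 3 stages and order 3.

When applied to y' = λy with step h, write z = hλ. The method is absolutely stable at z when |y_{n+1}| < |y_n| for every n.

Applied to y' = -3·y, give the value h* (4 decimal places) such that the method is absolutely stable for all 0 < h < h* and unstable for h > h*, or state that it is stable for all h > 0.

(-2.5127,0); λ=-3 ⇒ h* = 0.8376.

Test eqn y'=λy, z=hλ:
  order 3, 3-stage ⇒ R(z)=1+z+z^2/2+z^3/6
  (e.g. R(-0.56)=0.56753, |R|=0.56753)

Need |R(x)|<1, x<0.
x=-0.56: |R|=0.5675
|R(-2.33)|=0.7238 |R(-1.21)|=0.2268 |R(-1.12)|=0.2730
Bisect:
  x_lo=-3.3012 |R|=2.8482  x_hi=-0.1544 |R|=0.8569
  mid=-1.72782 |R|=0.09483 →hi
  mid=-2.51450 |R|=1.00289 →lo
  mid=-2.12116 |R|=0.46213 →hi
  mid=-2.31783 |R|=0.70702 →hi
  mid=-2.41617 |R|=0.84811 →hi
  mid=-2.46533 |R|=0.92373 →hi
  mid=-2.48992 |R|=0.96286 →hi
  mid=-2.50221 |R|=0.98276 →hi
  mid=-2.50836 |R|=0.99280 →hi
  ...
  [-2.51277,-2.51258] ⇒ x*=-2.5127
So |R|<1 on (-2.5127, 0).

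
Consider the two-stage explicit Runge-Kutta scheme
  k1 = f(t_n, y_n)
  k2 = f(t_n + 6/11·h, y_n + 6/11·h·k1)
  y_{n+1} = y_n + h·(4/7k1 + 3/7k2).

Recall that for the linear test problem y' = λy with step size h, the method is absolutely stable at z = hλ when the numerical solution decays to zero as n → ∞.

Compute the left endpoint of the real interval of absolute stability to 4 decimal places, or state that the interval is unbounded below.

Test eqn y'=λy, z=hλ:
  k1=λy_n ⇒ h·k1=z·y_n;  k2=λ(1+6/11z)y_n ⇒ h·k2=z(1+6/11z)y_n
  y_{n+1}/y_n = 1 + 4/7z + 3/7z(1+6/11z) = 1 + z + 18/77z²
  Hence R(z) = 1 + z + 18/77z².

Find x<0 with |R(x)|<1.
x=-1.25: |R|=0.1153
R=1: x+18/77x²=0 ⇒ x=−77/18=-4.2778; min R=1−1/(4·18/77)=-0.0694>−1
Confirm numerically:
  x=-3.868: |R|=0.62948 <1
  x=-3.156: |R|=0.17239 <1
  x=-1.749: |R|=0.03391 <1
  x=-4.431: |R|=1.15871 >1
  x=-4.377: |R|=1.10152 >1
Interval (-4.2778, 0).

z* = -4.2778.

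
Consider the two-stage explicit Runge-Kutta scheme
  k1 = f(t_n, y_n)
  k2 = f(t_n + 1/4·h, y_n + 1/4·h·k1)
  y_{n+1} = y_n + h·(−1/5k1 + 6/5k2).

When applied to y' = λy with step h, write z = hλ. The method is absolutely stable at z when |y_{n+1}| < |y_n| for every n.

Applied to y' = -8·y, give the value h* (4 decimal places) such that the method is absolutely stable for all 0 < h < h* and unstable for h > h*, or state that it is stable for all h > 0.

Set f=λy, z=hλ:
  k1=λy_n ⇒ h·k1=z·y_n;  k2=λ(1+1/4z)y_n ⇒ h·k2=z(1+1/4z)y_n
  y_{n+1}/y_n = 1 − 1/5z + 6/5z(1+1/4z) = 1 + z + 3/10z²
  ⇒ R(z) = 1 + z + 3/10z².

Need |R(x)|<1, x<0.
x=-0.7: |R|=0.4470
R=1: x+3/10x²=0 ⇒ x=−10/3=-3.3333; min R=1−1/(4·3/10)=0.1667>−1
Confirm numerically:
  x=-2.715: |R|=0.49637 <1
  x=-2.128: |R|=0.23052 <1
  x=-1.837: |R|=0.17537 <1
  x=-1.626: |R|=0.16716 <1
  x=-3.812: |R|=1.54740 >1
  x=-3.768: |R|=1.49135 >1
  x=-3.631: |R|=1.32425 >1
Interval (-3.3333, 0).

(-3.3333,0); λ=-8 ⇒ h* = (10/3)/8 = 0.4167.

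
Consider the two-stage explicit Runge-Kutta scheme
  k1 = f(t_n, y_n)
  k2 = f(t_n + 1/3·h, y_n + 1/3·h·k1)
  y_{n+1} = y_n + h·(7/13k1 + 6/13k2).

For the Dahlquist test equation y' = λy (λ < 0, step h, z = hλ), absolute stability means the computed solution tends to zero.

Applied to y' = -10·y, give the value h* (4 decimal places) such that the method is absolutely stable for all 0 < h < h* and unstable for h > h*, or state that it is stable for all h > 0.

(-6.5000,0); λ=-10 ⇒ h* = (13/2)/10 = 0.6500.

With y'=λy (z=hλ):
  k1=λy_n ⇒ h·k1=z·y_n;  k2=λ(1+1/3z)y_n ⇒ h·k2=z(1+1/3z)y_n
  y_{n+1}/y_n = 1 + 7/13z + 6/13z(1+1/3z) = 1 + z + 2/13z²
  ⇒ R(z) = 1 + z + 2/13z².

Solve |R(x)|<1 on ℝ⁻.
x=-1.51: |R|=0.1592
R=1: x+2/13x²=0 ⇒ x=−13/2=-6.5000; min R=1−1/(4·2/13)=-0.6250>−1
Confirm numerically:
  x=-4.294: |R|=0.45732 <1
  x=-3.463: |R|=0.61802 <1
  x=-3.138: |R|=0.62307 <1
  x=-6.822: |R|=1.33795 >1
  x=-6.815: |R|=1.33027 >1
So |R|<1 on (-6.5000, 0).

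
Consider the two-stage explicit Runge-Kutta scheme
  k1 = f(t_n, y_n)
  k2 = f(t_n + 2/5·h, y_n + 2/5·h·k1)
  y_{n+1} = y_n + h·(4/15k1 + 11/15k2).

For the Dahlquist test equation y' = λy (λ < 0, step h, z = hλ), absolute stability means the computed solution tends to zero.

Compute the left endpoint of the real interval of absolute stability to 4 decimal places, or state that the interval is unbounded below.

z* = -3.4091.

On y'=λy, z=hλ:
  k1=λy_n ⇒ h·k1=z·y_n;  k2=λ(1+2/5z)y_n ⇒ h·k2=z(1+2/5z)y_n
  y_{n+1}/y_n = 1 + 4/15z + 11/15z(1+2/5z) = 1 + z + 22/75z²
  so R(z) = 1 + z + 22/75z².

Boundary: |R(x)|=1, x<0.
x=-0.92: |R|=0.3283
R=1: x+22/75x²=0 ⇒ x=−75/22=-3.4091; min R=1−1/(4·22/75)=0.1477>−1
Confirm numerically:
  x=-3.015: |R|=0.65147 <1
  x=-2.136: |R|=0.20233 <1
  x=-1.933: |R|=0.16304 <1
  x=-3.992: |R|=1.68258 >1
  x=-3.596: |R|=1.19716 >1
So |R|<1 on (-3.4091, 0).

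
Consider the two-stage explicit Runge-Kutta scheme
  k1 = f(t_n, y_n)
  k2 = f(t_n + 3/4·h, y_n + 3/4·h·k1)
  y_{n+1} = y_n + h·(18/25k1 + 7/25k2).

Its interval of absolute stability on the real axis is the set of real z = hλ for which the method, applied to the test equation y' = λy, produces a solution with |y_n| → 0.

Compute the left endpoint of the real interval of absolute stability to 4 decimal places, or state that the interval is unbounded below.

Set f=λy, z=hλ:
  k1=λy_n ⇒ h·k1=z·y_n;  k2=λ(1+3/4z)y_n ⇒ h·k2=z(1+3/4z)y_n
  y_{n+1}/y_n = 1 + 18/25z + 7/25z(1+3/4z) = 1 + z + 21/100z²
  Hence R(z) = 1 + z + 21/100z².

Boundary: |R(x)|=1, x<0.
x=-0.87: |R|=0.2889
R=1: x+21/100x²=0 ⇒ x=−100/21=-4.7619; min R=1−1/(4·21/100)=-0.1905>−1
Confirm numerically:
  x=-4.672: |R|=0.91179 <1
  x=-4.318: |R|=0.59748 <1
  x=-2.120: |R|=0.17618 <1
  x=-5.322: |R|=1.62597 >1
  x=-5.033: |R|=1.28653 >1
So |R|<1 on (-4.7619, 0).

left endpoint -4.7619.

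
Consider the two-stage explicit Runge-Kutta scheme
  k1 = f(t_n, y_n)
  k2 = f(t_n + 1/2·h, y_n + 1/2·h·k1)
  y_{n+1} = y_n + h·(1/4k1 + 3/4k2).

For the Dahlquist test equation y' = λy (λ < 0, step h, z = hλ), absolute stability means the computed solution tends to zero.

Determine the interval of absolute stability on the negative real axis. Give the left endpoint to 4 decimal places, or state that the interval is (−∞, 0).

z∈(-2.6667,0).

With y'=λy (z=hλ):
  k1=λy_n ⇒ h·k1=z·y_n;  k2=λ(1+1/2z)y_n ⇒ h·k2=z(1+1/2z)y_n
  y_{n+1}/y_n = 1 + 1/4z + 3/4z(1+1/2z) = 1 + z + 3/8z²
  R(z) = 1 + z + 3/8z².

Need |R(x)|<1, x<0.
x=-0.35: |R|=0.6959
R=1: x+3/8x²=0 ⇒ x=−8/3=-2.6667; min R=1−1/(4·3/8)=0.3333>−1
Confirm numerically:
  x=-1.900: |R|=0.45375 <1
  x=-1.601: |R|=0.36020 <1
  x=-1.200: |R|=0.34000 <1
  x=-2.987: |R|=1.35881 >1
  x=-2.924: |R|=1.28217 >1
Interval (-2.6667, 0).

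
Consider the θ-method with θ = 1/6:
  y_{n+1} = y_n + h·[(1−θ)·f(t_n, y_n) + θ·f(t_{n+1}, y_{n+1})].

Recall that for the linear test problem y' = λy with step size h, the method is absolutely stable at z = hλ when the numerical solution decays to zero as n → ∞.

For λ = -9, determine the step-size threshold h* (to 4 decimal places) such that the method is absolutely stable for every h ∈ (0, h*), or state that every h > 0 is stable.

(-3.0000,0); λ=-9 ⇒ h* = (3)/9 = 0.3333.

With y'=λy (z=hλ):
  y_{n+1} = y_n + z·[5/6·y_n + 1/6·y_{n+1}] ⇒ (1 − 1/6z)y_{n+1} = (1 + 5/6z)y_n
  ⇒ R(z) = (1 + 5/6z)/(1 − 1/6z).

Boundary: |R(x)|=1, x<0.
x=-1.75: |R|=0.3548
R=−1: 1+5/6x = −1+1/6x ⇒ -2/3x=2 ⇒ x=2/(-2/3)=-3.0000
Confirm numerically:
  x=-2.964: |R|=0.98394 <1
  x=-2.175: |R|=0.59633 <1
  x=-2.099: |R|=0.55501 <1
  x=-2.008: |R|=0.50450 <1
  x=-3.566: |R|=1.23667 >1
  x=-3.509: |R|=1.21411 >1
  x=-3.214: |R|=1.09290 >1
So |R|<1 on (-3.0000, 0).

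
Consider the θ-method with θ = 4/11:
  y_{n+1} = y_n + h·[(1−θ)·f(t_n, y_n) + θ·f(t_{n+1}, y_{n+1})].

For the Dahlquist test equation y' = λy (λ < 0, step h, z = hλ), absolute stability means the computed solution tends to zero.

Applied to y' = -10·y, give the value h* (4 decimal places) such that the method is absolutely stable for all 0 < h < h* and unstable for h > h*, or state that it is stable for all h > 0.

On y'=λy, z=hλ:
  y_{n+1} = y_n + z·[7/11·y_n + 4/11·y_{n+1}] ⇒ (1 − 4/11z)y_{n+1} = (1 + 7/11z)y_n
  Hence R(z) = (1 + 7/11z)/(1 − 4/11z).

Need |R(x)|<1, x<0.
x=-1.37: |R|=0.0856
R=−1: 1+7/11x = −1+4/11x ⇒ -3/11x=2 ⇒ x=2/(-3/11)=-7.3333
Confirm numerically:
  x=-6.456: |R|=0.92852 <1
  x=-5.880: |R|=0.87370 <1
  x=-4.353: |R|=0.68531 <1
  x=-3.026: |R|=0.44070 <1
  x=-7.659: |R|=1.02347 >1
  x=-7.403: |R|=1.00515 >1
Stable set (-7.3333, 0).

(-7.3333,0); λ=-10 ⇒ h* = (22/3)/10 = 0.7333.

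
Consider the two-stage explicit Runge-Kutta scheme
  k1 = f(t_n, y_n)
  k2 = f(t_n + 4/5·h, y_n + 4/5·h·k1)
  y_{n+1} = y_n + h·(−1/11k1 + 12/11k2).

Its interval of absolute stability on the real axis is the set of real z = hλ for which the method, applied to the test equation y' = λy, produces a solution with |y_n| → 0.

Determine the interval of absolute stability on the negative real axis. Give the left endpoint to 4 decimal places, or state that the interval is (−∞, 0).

z∈(-1.1458,0).

On y'=λy, z=hλ:
  k1=λy_n ⇒ h·k1=z·y_n;  k2=λ(1+4/5z)y_n ⇒ h·k2=z(1+4/5z)y_n
  y_{n+1}/y_n = 1 − 1/11z + 12/11z(1+4/5z) = 1 + z + 48/55z²
  so R(z) = 1 + z + 48/55z².

Need |R(x)|<1, x<0.
x=-1.47: |R|=1.4159
R=1: x+48/55x²=0 ⇒ x=−55/48=-1.1458; min R=1−1/(4·48/55)=0.7135>−1
Confirm numerically:
  x=-1.064: |R|=0.92401 <1
  x=-0.920: |R|=0.81868 <1
  x=-0.859: |R|=0.78497 <1
  x=-1.367: |R|=1.26386 >1
  x=-1.292: |R|=1.16481 >1
Stable set (-1.1458, 0).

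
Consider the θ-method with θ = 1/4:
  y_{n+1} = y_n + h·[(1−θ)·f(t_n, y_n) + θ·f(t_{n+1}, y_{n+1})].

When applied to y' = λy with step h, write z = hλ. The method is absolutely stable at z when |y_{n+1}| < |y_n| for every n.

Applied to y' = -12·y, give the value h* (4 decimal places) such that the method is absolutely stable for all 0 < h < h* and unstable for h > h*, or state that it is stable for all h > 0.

Test eqn y'=λy, z=hλ:
  y_{n+1} = y_n + z·[3/4·y_n + 1/4·y_{n+1}] ⇒ (1 − 1/4z)y_{n+1} = (1 + 3/4z)y_n
  R(z) = (1 + 3/4z)/(1 − 1/4z).

Need |R(x)|<1, x<0.
x=-1.75: |R|=0.2174
R=−1: 1+3/4x = −1+1/4x ⇒ -1/2x=2 ⇒ x=2/(-1/2)=-4.0000
Confirm numerically:
  x=-3.812: |R|=0.95187 <1
  x=-2.865: |R|=0.66934 <1
  x=-2.453: |R|=0.52053 <1
  x=-4.473: |R|=1.11165 >1
  x=-4.091: |R|=1.02249 >1
  x=-4.059: |R|=1.01464 >1
So |R|<1 on (-4.0000, 0).

(-4.0000,0); λ=-12 ⇒ h* = (4)/12 = 0.3333.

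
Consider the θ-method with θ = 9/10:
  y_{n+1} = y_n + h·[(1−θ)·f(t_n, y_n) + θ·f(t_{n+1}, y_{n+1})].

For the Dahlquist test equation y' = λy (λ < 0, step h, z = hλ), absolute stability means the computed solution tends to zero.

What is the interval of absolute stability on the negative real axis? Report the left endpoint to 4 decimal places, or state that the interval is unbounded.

With y'=λy (z=hλ):
  y_{n+1} = y_n + z·[1/10·y_n + 9/10·y_{n+1}] ⇒ (1 − 9/10z)y_{n+1} = (1 + 1/10z)y_n
  Hence R(z) = (1 + 1/10z)/(1 − 9/10z).

Need |R(x)|<1, x<0.
x=-1.56: |R|=0.3511
x=-2: |R|=0.2857
x=-10: |R|=0.0000
x=-100: |R|=0.0989
θ=9/10≥1/2 ⇒ |1+1/10x|<|1−9/10x| ∀x<0 ⇒ unbounded interval.

interval (−∞, 0).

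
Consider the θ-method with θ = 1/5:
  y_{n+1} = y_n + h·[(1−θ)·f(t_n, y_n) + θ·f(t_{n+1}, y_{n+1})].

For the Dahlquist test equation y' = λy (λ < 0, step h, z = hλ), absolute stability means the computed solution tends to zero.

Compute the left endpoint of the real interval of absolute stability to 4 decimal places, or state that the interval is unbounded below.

Set f=λy, z=hλ:
  y_{n+1} = y_n + z·[4/5·y_n + 1/5·y_{n+1}] ⇒ (1 − 1/5z)y_{n+1} = (1 + 4/5z)y_n
  R(z) = (1 + 4/5z)/(1 − 1/5z).

Solve |R(x)|<1 on ℝ⁻.
x=-0.76: |R|=0.3403
R=−1: 1+4/5x = −1+1/5x ⇒ -3/5x=2 ⇒ x=2/(-3/5)=-3.3333
Confirm numerically:
  x=-2.574: |R|=0.69923 <1
  x=-1.941: |R|=0.39821 <1
  x=-1.429: |R|=0.11137 <1
  x=-3.858: |R|=1.17769 >1
  x=-3.579: |R|=1.08591 >1
  x=-3.362: |R|=1.01028 >1
Stable set (-3.3333, 0).

z* = -3.3333.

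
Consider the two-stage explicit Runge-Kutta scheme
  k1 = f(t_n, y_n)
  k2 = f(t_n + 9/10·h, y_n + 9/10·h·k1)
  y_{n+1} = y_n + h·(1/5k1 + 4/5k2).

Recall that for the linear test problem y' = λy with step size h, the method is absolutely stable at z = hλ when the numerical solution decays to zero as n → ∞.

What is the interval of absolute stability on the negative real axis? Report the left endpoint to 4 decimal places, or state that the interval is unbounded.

Set f=λy, z=hλ:
  k1=λy_n ⇒ h·k1=z·y_n;  k2=λ(1+9/10z)y_n ⇒ h·k2=z(1+9/10z)y_n
  y_{n+1}/y_n = 1 + 1/5z + 4/5z(1+9/10z) = 1 + z + 18/25z²
  R(z) = 1 + z + 18/25z².

Solve |R(x)|<1 on ℝ⁻.
x=-1.22: |R|=0.8516
R=1: x+18/25x²=0 ⇒ x=−25/18=-1.3889; min R=1−1/(4·18/25)=0.6528>−1
Confirm numerically:
  x=-1.317: |R|=0.93183 <1
  x=-1.220: |R|=0.85165 <1
  x=-0.767: |R|=0.65657 <1
  x=-1.766: |R|=1.47950 >1
  x=-1.573: |R|=1.20852 >1
  x=-1.419: |R|=1.03076 >1
So |R|<1 on (-1.3889, 0).

z∈(-1.3889,0).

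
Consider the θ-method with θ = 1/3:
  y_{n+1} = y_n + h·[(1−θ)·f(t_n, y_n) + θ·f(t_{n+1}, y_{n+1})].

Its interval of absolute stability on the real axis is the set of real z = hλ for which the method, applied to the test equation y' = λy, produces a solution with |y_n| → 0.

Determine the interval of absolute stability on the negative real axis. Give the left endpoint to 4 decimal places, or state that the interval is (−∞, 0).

On y'=λy, z=hλ:
  y_{n+1} = y_n + z·[2/3·y_n + 1/3·y_{n+1}] ⇒ (1 − 1/3z)y_{n+1} = (1 + 2/3z)y_n
  so R(z) = (1 + 2/3z)/(1 − 1/3z).

Boundary: |R(x)|=1, x<0.
x=-1.42: |R|=0.0362
R=−1: 1+2/3x = −1+1/3x ⇒ -1/3x=2 ⇒ x=2/(-1/3)=-6.0000
Confirm numerically:
  x=-4.982: |R|=0.87246 <1
  x=-4.916: |R|=0.86306 <1
  x=-4.397: |R|=0.78329 <1
  x=-2.958: |R|=0.48943 <1
  x=-6.527: |R|=1.05532 >1
  x=-6.376: |R|=1.04010 >1
Stable set (-6.0000, 0).

(-6.0000, 0).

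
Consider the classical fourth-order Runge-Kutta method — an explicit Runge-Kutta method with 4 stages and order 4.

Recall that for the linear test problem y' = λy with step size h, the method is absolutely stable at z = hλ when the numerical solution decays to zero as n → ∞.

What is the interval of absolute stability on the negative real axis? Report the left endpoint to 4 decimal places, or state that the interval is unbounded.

With y'=λy (z=hλ):
  order 4, 4-stage ⇒ R(z)=1+z+z^2/2+z^3/6+z^4/24
  (e.g. R(-1.11)=0.34136, |R|=0.34136)

Find x<0 with |R(x)|<1.
x=-1.11: |R|=0.3414
|R(-2.35)|=0.5190 |R(-1.17)|=0.3256 |R(-0.58)|=0.5604
Bisect:
  x_lo=-3.2252 |R|=1.8927  x_hi=-0.1324 |R|=0.8760
  mid=-1.67880 |R|=0.27277 →hi
  mid=-2.45201 |R|=0.60329 →hi
  mid=-2.83861 |R|=1.08340 →lo
  mid=-2.64531 |R|=0.80866 →hi
  mid=-2.74196 |R|=0.93661 →hi
  mid=-2.79028 |R|=1.00755 →lo
  mid=-2.76612 |R|=0.97148 →hi
  mid=-2.77820 |R|=0.98936 →hi
  mid=-2.78424 |R|=0.99842 →hi
  ...
  [-2.78538,-2.78519] ⇒ x*=-2.7853
So |R|<1 on (-2.7853, 0).

z∈(-2.7853,0).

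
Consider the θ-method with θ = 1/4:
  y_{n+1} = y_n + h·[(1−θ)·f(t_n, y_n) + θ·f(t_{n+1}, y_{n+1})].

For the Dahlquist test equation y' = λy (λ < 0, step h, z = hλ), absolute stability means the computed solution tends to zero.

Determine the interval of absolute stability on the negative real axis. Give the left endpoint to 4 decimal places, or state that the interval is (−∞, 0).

z∈(-4.0000,0).

With y'=λy (z=hλ):
  y_{n+1} = y_n + z·[3/4·y_n + 1/4·y_{n+1}] ⇒ (1 − 1/4z)y_{n+1} = (1 + 3/4z)y_n
  Hence R(z) = (1 + 3/4z)/(1 − 1/4z).

Boundary: |R(x)|=1, x<0.
x=-0.8: |R|=0.3333
R=−1: 1+3/4x = −1+1/4x ⇒ -1/2x=2 ⇒ x=2/(-1/2)=-4.0000
Confirm numerically:
  x=-3.277: |R|=0.80129 <1
  x=-2.867: |R|=0.67002 <1
  x=-2.323: |R|=0.46956 <1
  x=-2.304: |R|=0.46193 <1
  x=-4.233: |R|=1.05660 >1
  x=-4.149: |R|=1.03657 >1
Interval (-4.0000, 0).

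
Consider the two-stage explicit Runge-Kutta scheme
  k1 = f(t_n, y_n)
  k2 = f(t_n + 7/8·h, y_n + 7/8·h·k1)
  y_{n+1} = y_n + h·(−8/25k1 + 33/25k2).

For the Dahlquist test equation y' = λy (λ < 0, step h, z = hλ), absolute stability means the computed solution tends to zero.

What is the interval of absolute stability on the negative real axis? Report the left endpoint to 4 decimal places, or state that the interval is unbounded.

z∈(-0.8658,0).

With y'=λy (z=hλ):
  k1=λy_n ⇒ h·k1=z·y_n;  k2=λ(1+7/8z)y_n ⇒ h·k2=z(1+7/8z)y_n
  y_{n+1}/y_n = 1 − 8/25z + 33/25z(1+7/8z) = 1 + z + 231/200z²
  Hence R(z) = 1 + z + 231/200z².

Find x<0 with |R(x)|<1.
x=-1.07: |R|=1.2524
R=1: x+231/200x²=0 ⇒ x=−200/231=-0.8658; min R=1−1/(4·231/200)=0.7835>−1
Confirm numerically:
  x=-0.783: |R|=0.92512 <1
  x=-0.612: |R|=0.82060 <1
  x=-0.512: |R|=0.79078 <1
  x=-1.405: |R|=1.87500 >1
  x=-0.951: |R|=1.09358 >1
So |R|<1 on (-0.8658, 0).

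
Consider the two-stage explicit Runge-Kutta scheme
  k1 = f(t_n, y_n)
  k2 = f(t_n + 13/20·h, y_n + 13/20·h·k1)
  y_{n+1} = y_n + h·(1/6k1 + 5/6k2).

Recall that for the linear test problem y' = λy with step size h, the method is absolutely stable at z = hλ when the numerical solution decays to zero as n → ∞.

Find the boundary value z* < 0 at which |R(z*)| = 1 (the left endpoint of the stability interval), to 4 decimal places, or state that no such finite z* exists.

Test eqn y'=λy, z=hλ:
  k1=λy_n ⇒ h·k1=z·y_n;  k2=λ(1+13/20z)y_n ⇒ h·k2=z(1+13/20z)y_n
  y_{n+1}/y_n = 1 + 1/6z + 5/6z(1+13/20z) = 1 + z + 13/24z²
  ⇒ R(z) = 1 + z + 13/24z².

Boundary: |R(x)|=1, x<0.
x=-1.44: |R|=0.6832
R=1: x+13/24x²=0 ⇒ x=−24/13=-1.8462; min R=1−1/(4·13/24)=0.5385>−1
Confirm numerically:
  x=-1.763: |R|=0.92059 <1
  x=-1.086: |R|=0.55284 <1
  x=-0.855: |R|=0.54097 <1
  x=-2.060: |R|=1.23862 >1
So |R|<1 on (-1.8462, 0).

left endpoint -1.8462.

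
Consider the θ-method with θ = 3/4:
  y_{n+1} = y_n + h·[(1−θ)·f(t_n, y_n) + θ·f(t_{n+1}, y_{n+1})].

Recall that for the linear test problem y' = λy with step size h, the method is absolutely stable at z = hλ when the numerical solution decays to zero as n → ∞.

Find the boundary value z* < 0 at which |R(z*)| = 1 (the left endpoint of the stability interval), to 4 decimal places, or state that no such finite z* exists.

With y'=λy (z=hλ):
  y_{n+1} = y_n + z·[1/4·y_n + 3/4·y_{n+1}] ⇒ (1 − 3/4z)y_{n+1} = (1 + 1/4z)y_n
  Hence R(z) = (1 + 1/4z)/(1 − 3/4z).

Solve |R(x)|<1 on ℝ⁻.
x=-0.96: |R|=0.4419
x=-2: |R|=0.2000
x=-10: |R|=0.1765
x=-100: |R|=0.3158
θ=3/4≥1/2 ⇒ |1+1/4x|<|1−3/4x| ∀x<0 ⇒ interval (−∞,0).

(−∞, 0) — no finite endpoint.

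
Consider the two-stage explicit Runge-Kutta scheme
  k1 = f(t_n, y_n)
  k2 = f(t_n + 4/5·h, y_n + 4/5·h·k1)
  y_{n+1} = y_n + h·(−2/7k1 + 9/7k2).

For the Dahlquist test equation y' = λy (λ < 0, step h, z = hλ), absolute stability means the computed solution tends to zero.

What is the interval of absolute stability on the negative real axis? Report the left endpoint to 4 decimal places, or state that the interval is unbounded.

Test eqn y'=λy, z=hλ:
  k1=λy_n ⇒ h·k1=z·y_n;  k2=λ(1+4/5z)y_n ⇒ h·k2=z(1+4/5z)y_n
  y_{n+1}/y_n = 1 − 2/7z + 9/7z(1+4/5z) = 1 + z + 36/35z²
  so R(z) = 1 + z + 36/35z².

Find x<0 with |R(x)|<1.
x=-1.47: |R|=1.7526
R=1: x+36/35x²=0 ⇒ x=−35/36=-0.9722; min R=1−1/(4·36/35)=0.7569>−1
Confirm numerically:
  x=-0.951: |R|=0.97924 <1
  x=-0.819: |R|=0.87093 <1
  x=-0.536: |R|=0.75950 <1
  x=-0.493: |R|=0.75699 <1
  x=-1.333: |R|=1.49466 >1
  x=-1.230: |R|=1.32613 >1
Interval (-0.9722, 0).

(-0.9722, 0).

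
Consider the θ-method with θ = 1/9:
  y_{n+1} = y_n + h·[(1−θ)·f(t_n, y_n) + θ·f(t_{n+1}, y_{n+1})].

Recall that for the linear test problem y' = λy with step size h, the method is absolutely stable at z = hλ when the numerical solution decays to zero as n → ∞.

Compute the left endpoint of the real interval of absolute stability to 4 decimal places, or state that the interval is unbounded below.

z* = -2.5714.

Set f=λy, z=hλ:
  y_{n+1} = y_n + z·[8/9·y_n + 1/9·y_{n+1}] ⇒ (1 − 1/9z)y_{n+1} = (1 + 8/9z)y_n
  ⇒ R(z) = (1 + 8/9z)/(1 − 1/9z).

Need |R(x)|<1, x<0.
x=-0.95: |R|=0.1407
R=−1: 1+8/9x = −1+1/9x ⇒ -7/9x=2 ⇒ x=2/(-7/9)=-2.5714
Confirm numerically:
  x=-2.332: |R|=0.85210 <1
  x=-1.669: |R|=0.40791 <1
  x=-1.176: |R|=0.04009 <1
  x=-3.153: |R|=1.33498 >1
  x=-2.642: |R|=1.04243 >1
So |R|<1 on (-2.5714, 0).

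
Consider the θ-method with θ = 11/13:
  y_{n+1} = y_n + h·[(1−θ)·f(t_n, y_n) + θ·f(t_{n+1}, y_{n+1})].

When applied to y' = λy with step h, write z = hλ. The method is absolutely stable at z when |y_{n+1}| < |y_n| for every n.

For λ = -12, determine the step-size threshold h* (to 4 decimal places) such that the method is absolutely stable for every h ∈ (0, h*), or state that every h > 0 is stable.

unbounded; (−∞, 0). Any h>0 works for λ=-12.

Test eqn y'=λy, z=hλ:
  y_{n+1} = y_n + z·[2/13·y_n + 11/13·y_{n+1}] ⇒ (1 − 11/13z)y_{n+1} = (1 + 2/13z)y_n
  Hence R(z) = (1 + 2/13z)/(1 − 11/13z).

Boundary: |R(x)|=1, x<0.
x=-0.41: |R|=0.6956
x=-2: |R|=0.2571
x=-10: |R|=0.0569
x=-100: |R|=0.1680
θ=11/13≥1/2 ⇒ |1+2/13x|<|1−11/13x| ∀x<0 ⇒ stable on all of ℝ⁻.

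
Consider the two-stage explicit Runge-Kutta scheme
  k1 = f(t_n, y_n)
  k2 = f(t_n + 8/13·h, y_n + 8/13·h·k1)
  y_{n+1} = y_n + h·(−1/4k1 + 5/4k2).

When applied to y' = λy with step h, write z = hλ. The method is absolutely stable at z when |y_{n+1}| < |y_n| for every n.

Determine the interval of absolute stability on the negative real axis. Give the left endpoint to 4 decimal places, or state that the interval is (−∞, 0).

(-1.3000, 0).

Test eqn y'=λy, z=hλ:
  k1=λy_n ⇒ h·k1=z·y_n;  k2=λ(1+8/13z)y_n ⇒ h·k2=z(1+8/13z)y_n
  y_{n+1}/y_n = 1 − 1/4z + 5/4z(1+8/13z) = 1 + z + 10/13z²
  so R(z) = 1 + z + 10/13z².

Solve |R(x)|<1 on ℝ⁻.
x=-0.79: |R|=0.6901
R=1: x+10/13x²=0 ⇒ x=−13/10=-1.3000; min R=1−1/(4·10/13)=0.6750>−1
Confirm numerically:
  x=-1.179: |R|=0.89026 <1
  x=-0.930: |R|=0.73531 <1
  x=-0.877: |R|=0.71464 <1
  x=-1.886: |R|=1.85015 >1
  x=-1.844: |R|=1.77164 >1
  x=-1.645: |R|=1.43656 >1
Interval (-1.3000, 0).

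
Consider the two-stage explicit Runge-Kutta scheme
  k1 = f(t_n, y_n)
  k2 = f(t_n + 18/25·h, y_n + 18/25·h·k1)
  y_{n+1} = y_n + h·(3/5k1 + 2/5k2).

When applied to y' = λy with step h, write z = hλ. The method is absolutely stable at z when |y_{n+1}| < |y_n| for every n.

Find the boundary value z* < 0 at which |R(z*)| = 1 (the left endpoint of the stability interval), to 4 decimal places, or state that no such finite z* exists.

Test eqn y'=λy, z=hλ:
  k1=λy_n ⇒ h·k1=z·y_n;  k2=λ(1+18/25z)y_n ⇒ h·k2=z(1+18/25z)y_n
  y_{n+1}/y_n = 1 + 3/5z + 2/5z(1+18/25z) = 1 + z + 36/125z²
  ⇒ R(z) = 1 + z + 36/125z².

Boundary: |R(x)|=1, x<0.
x=-1.23: |R|=0.2057
R=1: x+36/125x²=0 ⇒ x=−125/36=-3.4722; min R=1−1/(4·36/125)=0.1319>−1
Confirm numerically:
  x=-2.295: |R|=0.22190 <1
  x=-2.037: |R|=0.15802 <1
  x=-1.876: |R|=0.13758 <1
  x=-1.464: |R|=0.15327 <1
  x=-3.964: |R|=1.56143 >1
  x=-3.585: |R|=1.11644 >1
Stable set (-3.4722, 0).

z* = -3.4722.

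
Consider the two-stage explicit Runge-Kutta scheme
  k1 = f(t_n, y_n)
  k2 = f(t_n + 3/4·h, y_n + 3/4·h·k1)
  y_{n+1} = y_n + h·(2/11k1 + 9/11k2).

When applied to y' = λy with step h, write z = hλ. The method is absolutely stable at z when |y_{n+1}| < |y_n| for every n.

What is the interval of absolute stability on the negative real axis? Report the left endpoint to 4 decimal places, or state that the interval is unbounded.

On y'=λy, z=hλ:
  k1=λy_n ⇒ h·k1=z·y_n;  k2=λ(1+3/4z)y_n ⇒ h·k2=z(1+3/4z)y_n
  y_{n+1}/y_n = 1 + 2/11z + 9/11z(1+3/4z) = 1 + z + 27/44z²
  Hence R(z) = 1 + z + 27/44z².

Boundary: |R(x)|=1, x<0.
x=-1.56: |R|=0.9333
R=1: x+27/44x²=0 ⇒ x=−44/27=-1.6296; min R=1−1/(4·27/44)=0.5926>−1
Confirm numerically:
  x=-1.600: |R|=0.97091 <1
  x=-1.224: |R|=0.69534 <1
  x=-0.856: |R|=0.59363 <1
  x=-2.158: |R|=1.69968 >1
  x=-2.033: |R|=1.50321 >1
  x=-1.685: |R|=1.05725 >1
Stable set (-1.6296, 0).

z∈(-1.6296,0).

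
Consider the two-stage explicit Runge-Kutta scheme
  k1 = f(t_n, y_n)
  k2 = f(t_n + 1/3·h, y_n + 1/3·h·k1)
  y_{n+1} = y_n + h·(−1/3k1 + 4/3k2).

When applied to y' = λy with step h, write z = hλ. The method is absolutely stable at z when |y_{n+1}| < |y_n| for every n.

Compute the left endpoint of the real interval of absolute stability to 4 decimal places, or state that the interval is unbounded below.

With y'=λy (z=hλ):
  k1=λy_n ⇒ h·k1=z·y_n;  k2=λ(1+1/3z)y_n ⇒ h·k2=z(1+1/3z)y_n
  y_{n+1}/y_n = 1 − 1/3z + 4/3z(1+1/3z) = 1 + z + 4/9z²
  Hence R(z) = 1 + z + 4/9z².

Solve |R(x)|<1 on ℝ⁻.
x=-1.56: |R|=0.5216
R=1: x+4/9x²=0 ⇒ x=−9/4=-2.2500; min R=1−1/(4·4/9)=0.4375>−1
Confirm numerically:
  x=-1.799: |R|=0.63940 <1
  x=-1.666: |R|=0.56758 <1
  x=-1.517: |R|=0.50580 <1
  x=-1.030: |R|=0.44151 <1
  x=-2.815: |R|=1.70688 >1
  x=-2.319: |R|=1.07112 >1
Interval (-2.2500, 0).

z* = -2.2500.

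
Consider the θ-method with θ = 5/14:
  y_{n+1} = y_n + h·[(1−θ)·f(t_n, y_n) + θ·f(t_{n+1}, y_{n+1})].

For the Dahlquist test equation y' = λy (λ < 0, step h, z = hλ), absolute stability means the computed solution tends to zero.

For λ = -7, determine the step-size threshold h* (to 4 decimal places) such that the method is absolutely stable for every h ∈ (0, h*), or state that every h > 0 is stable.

(-7.0000,0); λ=-7 ⇒ h* = (7)/7 = 1.0000.

On y'=λy, z=hλ:
  y_{n+1} = y_n + z·[9/14·y_n + 5/14·y_{n+1}] ⇒ (1 − 5/14z)y_{n+1} = (1 + 9/14z)y_n
  Hence R(z) = (1 + 9/14z)/(1 − 5/14z).

Find x<0 with |R(x)|<1.
x=-1.74: |R|=0.0731
R=−1: 1+9/14x = −1+5/14x ⇒ -2/7x=2 ⇒ x=2/(-2/7)=-7.0000
Confirm numerically:
  x=-5.473: |R|=0.85234 <1
  x=-5.379: |R|=0.84145 <1
  x=-5.262: |R|=0.82754 <1
  x=-3.712: |R|=0.59607 <1
  x=-7.527: |R|=1.04083 >1
  x=-7.470: |R|=1.03661 >1
  x=-7.270: |R|=1.02145 >1
Interval (-7.0000, 0).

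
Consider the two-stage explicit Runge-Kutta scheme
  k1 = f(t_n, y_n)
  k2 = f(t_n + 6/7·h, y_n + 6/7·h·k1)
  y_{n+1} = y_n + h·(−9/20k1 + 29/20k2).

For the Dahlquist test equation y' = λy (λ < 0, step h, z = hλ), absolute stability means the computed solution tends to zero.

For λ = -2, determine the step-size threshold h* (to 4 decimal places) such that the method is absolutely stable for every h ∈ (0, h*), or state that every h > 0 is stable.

(-0.8046,0); λ=-2 ⇒ h* = (70/87)/2 = 0.4023.

With y'=λy (z=hλ):
  k1=λy_n ⇒ h·k1=z·y_n;  k2=λ(1+6/7z)y_n ⇒ h·k2=z(1+6/7z)y_n
  y_{n+1}/y_n = 1 − 9/20z + 29/20z(1+6/7z) = 1 + z + 87/70z²
  R(z) = 1 + z + 87/70z².

Need |R(x)|<1, x<0.
x=-0.6: |R|=0.8474
R=1: x+87/70x²=0 ⇒ x=−70/87=-0.8046; min R=1−1/(4·87/70)=0.7989>−1
Confirm numerically:
  x=-0.785: |R|=0.98088 <1
  x=-0.480: |R|=0.80635 <1
  x=-0.419: |R|=0.79920 <1
  x=-1.071: |R|=1.35461 >1
  x=-0.987: |R|=1.22375 >1
Interval (-0.8046, 0).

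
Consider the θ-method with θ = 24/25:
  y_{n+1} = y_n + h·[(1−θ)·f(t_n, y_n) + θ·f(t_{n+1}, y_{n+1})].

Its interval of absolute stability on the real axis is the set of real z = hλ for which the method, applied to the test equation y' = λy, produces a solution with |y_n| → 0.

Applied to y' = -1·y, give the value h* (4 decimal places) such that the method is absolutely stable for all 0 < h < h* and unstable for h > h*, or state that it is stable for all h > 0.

interval (−∞, 0). Any h>0 works for λ=-1.

Set f=λy, z=hλ:
  y_{n+1} = y_n + z·[1/25·y_n + 24/25·y_{n+1}] ⇒ (1 − 24/25z)y_{n+1} = (1 + 1/25z)y_n
  R(z) = (1 + 1/25z)/(1 − 24/25z).

Boundary: |R(x)|=1, x<0.
x=-0.98: |R|=0.4951
x=-2: |R|=0.3151
x=-10: |R|=0.0566
x=-100: |R|=0.0309
θ=24/25≥1/2 ⇒ |1+1/25x|<|1−24/25x| ∀x<0 ⇒ stable on all of ℝ⁻.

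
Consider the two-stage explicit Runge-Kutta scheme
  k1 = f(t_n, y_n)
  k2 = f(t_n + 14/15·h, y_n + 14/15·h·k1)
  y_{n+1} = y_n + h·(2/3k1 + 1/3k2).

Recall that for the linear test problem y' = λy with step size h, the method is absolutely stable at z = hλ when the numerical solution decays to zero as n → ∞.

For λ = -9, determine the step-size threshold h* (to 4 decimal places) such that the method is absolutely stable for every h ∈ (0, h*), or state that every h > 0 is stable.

With y'=λy (z=hλ):
  k1=λy_n ⇒ h·k1=z·y_n;  k2=λ(1+14/15z)y_n ⇒ h·k2=z(1+14/15z)y_n
  y_{n+1}/y_n = 1 + 2/3z + 1/3z(1+14/15z) = 1 + z + 14/45z²
  Hence R(z) = 1 + z + 14/45z².

Boundary: |R(x)|=1, x<0.
x=-1.14: |R|=0.2643
R=1: x+14/45x²=0 ⇒ x=−45/14=-3.2143; min R=1−1/(4·14/45)=0.1964>−1
Confirm numerically:
  x=-2.937: |R|=0.74663 <1
  x=-2.190: |R|=0.30212 <1
  x=-1.796: |R|=0.20752 <1
  x=-1.322: |R|=0.22172 <1
  x=-3.797: |R|=1.68835 >1
  x=-3.654: |R|=1.49987 >1
  x=-3.403: |R|=1.19979 >1
Interval (-3.2143, 0).

(-3.2143,0); λ=-9 ⇒ h* = (45/14)/9 = 0.3571.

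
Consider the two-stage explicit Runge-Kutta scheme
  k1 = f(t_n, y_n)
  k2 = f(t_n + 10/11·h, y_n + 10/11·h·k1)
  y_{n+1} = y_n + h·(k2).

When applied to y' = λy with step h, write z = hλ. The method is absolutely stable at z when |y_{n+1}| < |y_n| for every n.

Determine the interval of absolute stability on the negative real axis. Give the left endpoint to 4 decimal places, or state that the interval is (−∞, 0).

(-1.1000, 0).

On y'=λy, z=hλ:
  k1=λy_n ⇒ h·k1=z·y_n;  k2=λ(1+10/11z)y_n ⇒ h·k2=z(1+10/11z)y_n
  y_{n+1}/y_n = 1 + z(1+10/11z) = 1 + z + 10/11z²
  so R(z) = 1 + z + 10/11z².

Solve |R(x)|<1 on ℝ⁻.
x=-0.85: |R|=0.8068
R=1: x+10/11x²=0 ⇒ x=−11/10=-1.1000; min R=1−1/(4·10/11)=0.7250>−1
Confirm numerically:
  x=-1.054: |R|=0.95592 <1
  x=-0.906: |R|=0.84021 <1
  x=-0.811: |R|=0.78693 <1
  x=-0.571: |R|=0.72540 <1
  x=-1.553: |R|=1.63955 >1
  x=-1.500: |R|=1.54545 >1
  x=-1.218: |R|=1.13066 >1
So |R|<1 on (-1.1000, 0).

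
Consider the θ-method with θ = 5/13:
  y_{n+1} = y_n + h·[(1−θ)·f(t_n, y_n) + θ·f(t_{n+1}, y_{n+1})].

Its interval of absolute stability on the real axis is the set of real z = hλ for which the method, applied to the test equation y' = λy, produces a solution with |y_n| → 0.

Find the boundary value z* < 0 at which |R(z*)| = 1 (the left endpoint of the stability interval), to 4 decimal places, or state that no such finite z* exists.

left endpoint -8.6667.

On y'=λy, z=hλ:
  y_{n+1} = y_n + z·[8/13·y_n + 5/13·y_{n+1}] ⇒ (1 − 5/13z)y_{n+1} = (1 + 8/13z)y_n
  so R(z) = (1 + 8/13z)/(1 − 5/13z).

Find x<0 with |R(x)|<1.
x=-0.33: |R|=0.7072
R=−1: 1+8/13x = −1+5/13x ⇒ -3/13x=2 ⇒ x=2/(-3/13)=-8.6667
Confirm numerically:
  x=-7.985: |R|=0.96136 <1
  x=-7.857: |R|=0.95354 <1
  x=-5.468: |R|=0.76212 <1
  x=-9.204: |R|=1.02731 >1
  x=-8.912: |R|=1.01279 >1
So |R|<1 on (-8.6667, 0).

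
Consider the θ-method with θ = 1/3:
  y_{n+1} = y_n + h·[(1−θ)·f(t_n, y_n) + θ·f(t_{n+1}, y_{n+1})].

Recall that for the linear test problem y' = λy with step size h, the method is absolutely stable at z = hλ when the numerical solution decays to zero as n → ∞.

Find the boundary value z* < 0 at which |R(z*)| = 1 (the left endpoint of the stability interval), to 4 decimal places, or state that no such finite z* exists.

left endpoint -6.0000.

On y'=λy, z=hλ:
  y_{n+1} = y_n + z·[2/3·y_n + 1/3·y_{n+1}] ⇒ (1 − 1/3z)y_{n+1} = (1 + 2/3z)y_n
  ⇒ R(z) = (1 + 2/3z)/(1 − 1/3z).

Need |R(x)|<1, x<0.
x=-0.85: |R|=0.3377
R=−1: 1+2/3x = −1+1/3x ⇒ -1/3x=2 ⇒ x=2/(-1/3)=-6.0000
Confirm numerically:
  x=-4.166: |R|=0.74407 <1
  x=-3.115: |R|=0.52821 <1
  x=-3.107: |R|=0.52628 <1
  x=-2.592: |R|=0.39056 <1
  x=-6.220: |R|=1.02386 >1
  x=-6.087: |R|=1.00957 >1
Interval (-6.0000, 0).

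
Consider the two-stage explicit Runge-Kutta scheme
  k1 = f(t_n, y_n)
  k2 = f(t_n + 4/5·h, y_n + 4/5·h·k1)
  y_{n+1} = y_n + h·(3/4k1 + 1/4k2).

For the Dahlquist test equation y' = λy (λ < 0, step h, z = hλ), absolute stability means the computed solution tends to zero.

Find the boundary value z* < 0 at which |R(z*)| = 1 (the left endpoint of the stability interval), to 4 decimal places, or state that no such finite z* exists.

Test eqn y'=λy, z=hλ:
  k1=λy_n ⇒ h·k1=z·y_n;  k2=λ(1+4/5z)y_n ⇒ h·k2=z(1+4/5z)y_n
  y_{n+1}/y_n = 1 + 3/4z + 1/4z(1+4/5z) = 1 + z + 1/5z²
  ⇒ R(z) = 1 + z + 1/5z².

Boundary: |R(x)|=1, x<0.
x=-0.71: |R|=0.3908
R=1: x+1/5x²=0 ⇒ x=−5=-5.0000; min R=1−1/(4·1/5)=-0.2500>−1
Confirm numerically:
  x=-3.528: |R|=0.03864 <1
  x=-3.059: |R|=0.18750 <1
  x=-2.706: |R|=0.24151 <1
  x=-5.535: |R|=1.59224 >1
  x=-5.493: |R|=1.54161 >1
So |R|<1 on (-5.0000, 0).

z* = -5.0000.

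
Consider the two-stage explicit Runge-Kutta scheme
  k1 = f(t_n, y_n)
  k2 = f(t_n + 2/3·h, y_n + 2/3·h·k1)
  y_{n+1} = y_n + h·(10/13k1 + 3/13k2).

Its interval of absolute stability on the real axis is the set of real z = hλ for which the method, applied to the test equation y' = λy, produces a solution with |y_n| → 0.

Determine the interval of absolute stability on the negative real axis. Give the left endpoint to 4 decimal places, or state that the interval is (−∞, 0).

Test eqn y'=λy, z=hλ:
  k1=λy_n ⇒ h·k1=z·y_n;  k2=λ(1+2/3z)y_n ⇒ h·k2=z(1+2/3z)y_n
  y_{n+1}/y_n = 1 + 10/13z + 3/13z(1+2/3z) = 1 + z + 2/13z²
  ⇒ R(z) = 1 + z + 2/13z².

Find x<0 with |R(x)|<1.
x=-0.38: |R|=0.6422
R=1: x+2/13x²=0 ⇒ x=−13/2=-6.5000; min R=1−1/(4·2/13)=-0.6250>−1
Confirm numerically:
  x=-6.383: |R|=0.88511 <1
  x=-5.314: |R|=0.03040 <1
  x=-2.781: |R|=0.59116 <1
  x=-6.689: |R|=1.19450 >1
  x=-6.660: |R|=1.16394 >1
  x=-6.622: |R|=1.12429 >1
Stable set (-6.5000, 0).

(-6.5000, 0).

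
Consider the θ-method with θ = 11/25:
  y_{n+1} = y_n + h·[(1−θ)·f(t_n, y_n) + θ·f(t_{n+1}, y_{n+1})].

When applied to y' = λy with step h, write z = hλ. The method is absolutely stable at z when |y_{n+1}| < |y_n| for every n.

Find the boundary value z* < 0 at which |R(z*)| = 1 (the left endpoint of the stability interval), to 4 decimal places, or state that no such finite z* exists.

z* = -16.6667.

With y'=λy (z=hλ):
  y_{n+1} = y_n + z·[14/25·y_n + 11/25·y_{n+1}] ⇒ (1 − 11/25z)y_{n+1} = (1 + 14/25z)y_n
  R(z) = (1 + 14/25z)/(1 − 11/25z).

Need |R(x)|<1, x<0.
x=-1.68: |R|=0.0340
R=−1: 1+14/25x = −1+11/25x ⇒ -3/25x=2 ⇒ x=2/(-3/25)=-16.6667
Confirm numerically:
  x=-15.762: |R|=0.98632 <1
  x=-8.487: |R|=0.79267 <1
  x=-8.252: |R|=0.78195 <1
  x=-6.893: |R|=0.70918 <1
  x=-16.959: |R|=1.00415 >1
  x=-16.883: |R|=1.00308 >1
  x=-16.862: |R|=1.00278 >1
So |R|<1 on (-16.6667, 0).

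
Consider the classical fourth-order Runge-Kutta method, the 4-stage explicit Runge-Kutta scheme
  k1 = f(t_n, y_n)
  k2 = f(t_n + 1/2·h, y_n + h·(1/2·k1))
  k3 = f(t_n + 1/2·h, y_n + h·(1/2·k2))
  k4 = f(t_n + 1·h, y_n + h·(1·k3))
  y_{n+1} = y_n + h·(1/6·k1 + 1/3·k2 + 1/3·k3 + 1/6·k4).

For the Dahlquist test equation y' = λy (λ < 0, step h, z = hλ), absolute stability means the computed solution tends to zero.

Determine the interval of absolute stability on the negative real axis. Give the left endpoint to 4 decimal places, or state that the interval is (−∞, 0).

(-2.7853, 0).

With y'=λy (z=hλ):
  order 4, 4-stage ⇒ R(z)=1+z+z^2/2+z^3/6+z^4/24
  (e.g. R(-1.42)=0.28040, |R|=0.28040)

Solve |R(x)|<1 on ℝ⁻.
x=-1.42: |R|=0.2804
|R(-2.6)|=0.7547 |R(-2.21)|=0.4270 |R(-1.91)|=0.3073
Bisect:
  x_lo=-3.2971 |R|=2.0885  x_hi=-0.1514 |R|=0.8595
  mid=-1.72426 |R|=0.27618 →hi
  mid=-2.51067 |R|=0.65897 →hi
  mid=-2.90387 |R|=1.19400 →lo
  mid=-2.70727 |R|=0.88860 →hi
  mid=-2.80557 |R|=1.03100 →lo
  mid=-2.75642 |R|=0.95733 →hi
  mid=-2.78099 |R|=0.99354 →hi
  ...
  [-2.78541,-2.78522] ⇒ x*=-2.7853
So |R|<1 on (-2.7853, 0).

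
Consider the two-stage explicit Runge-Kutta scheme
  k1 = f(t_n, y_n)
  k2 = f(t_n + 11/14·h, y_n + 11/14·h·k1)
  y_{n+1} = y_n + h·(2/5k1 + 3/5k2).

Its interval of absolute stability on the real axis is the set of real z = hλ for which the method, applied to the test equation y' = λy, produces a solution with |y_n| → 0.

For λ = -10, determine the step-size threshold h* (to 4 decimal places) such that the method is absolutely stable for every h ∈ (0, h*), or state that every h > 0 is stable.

(-2.1212,0); λ=-10 ⇒ h* = (70/33)/10 = 0.2121.

Test eqn y'=λy, z=hλ:
  k1=λy_n ⇒ h·k1=z·y_n;  k2=λ(1+11/14z)y_n ⇒ h·k2=z(1+11/14z)y_n
  y_{n+1}/y_n = 1 + 2/5z + 3/5z(1+11/14z) = 1 + z + 33/70z²
  so R(z) = 1 + z + 33/70z².

Solve |R(x)|<1 on ℝ⁻.
x=-1.04: |R|=0.4699
R=1: x+33/70x²=0 ⇒ x=−70/33=-2.1212; min R=1−1/(4·33/70)=0.4697>−1
Confirm numerically:
  x=-1.871: |R|=0.77930 <1
  x=-1.510: |R|=0.56490 <1
  x=-1.481: |R|=0.55301 <1
  x=-1.369: |R|=0.51453 <1
  x=-2.475: |R|=1.41279 >1
  x=-2.234: |R|=1.11878 >1
So |R|<1 on (-2.1212, 0).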